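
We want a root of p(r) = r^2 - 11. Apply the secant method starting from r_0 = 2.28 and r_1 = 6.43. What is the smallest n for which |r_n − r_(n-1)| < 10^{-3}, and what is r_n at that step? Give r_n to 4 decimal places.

n = 6, r_n = 3.3166

p(2.28) = -5.801600, p(6.43) = 30.344900
r_2 = 6.430000 − 30.344900·(4.150000)/(36.146500) = 2.946085;  |Δ| = 3.483915
p(2.946085) = -2.320583
r_3 = 2.946085 − (-2.320583)·(-3.483915)/(-32.665483) = 3.193585;  |Δ| = 0.247500
p(3.193585) = -0.801013
r_4 = 3.193585 − (-0.801013)·(0.247500)/(1.519570) = 3.324050;  |Δ| = 0.130465
p(3.324050) = 0.049311
r_5 = 3.324050 − 0.049311·(0.130465)/(0.850325) = 3.316485;  |Δ| = 0.007566
p(3.316485) = -0.000930
r_6 = 3.316485 − (-0.000930)·(-0.007566)/(-0.050241) = 3.316625;  |Δ| = 0.000140
|r_6 − r_5| = 0.000140 < 10^{-3}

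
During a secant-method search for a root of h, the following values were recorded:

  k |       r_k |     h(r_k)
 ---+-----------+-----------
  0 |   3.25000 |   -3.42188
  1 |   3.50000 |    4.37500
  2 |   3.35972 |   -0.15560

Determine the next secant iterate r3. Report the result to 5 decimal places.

r3 = 3.35972 − (-0.15560)·(3.35972 − 3.50000) / (-0.15560 − 4.37500)
   = 3.35972 − (0.0218276)/(-4.5306000) = 3.3645378

3.36454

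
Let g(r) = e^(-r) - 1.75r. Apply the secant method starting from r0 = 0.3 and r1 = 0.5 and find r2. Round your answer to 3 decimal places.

0.389

g(0.3) = 0.21582, g(0.5) = -0.26847
r2 = 0.50000 − (-0.26847)·(0.50000 − 0.30000) / (-0.26847 − 0.21582) = 0.50000 − (-0.05369)/(-0.48429) = 0.38913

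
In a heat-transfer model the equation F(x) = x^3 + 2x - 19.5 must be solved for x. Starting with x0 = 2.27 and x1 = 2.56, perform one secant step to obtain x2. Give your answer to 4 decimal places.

2.4372

F(2.27) = -3.262917, F(2.56) = 2.397216
x2 = 2.560000 − 2.397216·(2.560000 − 2.270000) / (2.397216 − (-3.262917)) = 2.560000 − (0.695193)/(5.660133) = 2.437177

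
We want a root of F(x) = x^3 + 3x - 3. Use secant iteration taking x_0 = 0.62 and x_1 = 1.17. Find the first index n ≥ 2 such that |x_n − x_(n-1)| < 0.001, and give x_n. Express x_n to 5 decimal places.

F(0.62) = -0.9016720, F(1.17) = 2.1116130
x_2 = 1.1700000 − 2.1116130·(0.5500000)/(3.0132850) = 0.7845777;  |Δ| = 0.3854223
F(0.7845777) = -0.1633104
x_3 = 0.7845777 − (-0.1633104)·(-0.3854223)/(-2.2749234) = 0.8122461;  |Δ| = 0.0276684
F(0.8122461) = -0.0273873
x_4 = 0.8122461 − (-0.0273873)·(0.0276684)/(0.1359231) = 0.8178211;  |Δ| = 0.0055749
F(0.8178211) = 0.0004475
x_5 = 0.8178211 − 0.0004475·(0.0055749)/(0.0278348) = 0.8177314;  |Δ| = 0.0000896
|x_5 − x_4| = 0.0000896 < 0.001

n = 5, x_n = 0.81773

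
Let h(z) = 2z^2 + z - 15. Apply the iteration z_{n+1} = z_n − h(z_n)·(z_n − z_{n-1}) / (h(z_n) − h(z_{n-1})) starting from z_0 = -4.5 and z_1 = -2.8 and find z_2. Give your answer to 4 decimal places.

h(-4.5) = 21.000000, h(-2.8) = -2.120000
z_2 = -2.800000 − (-2.120000)·(-2.800000 − (-4.500000)) / (-2.120000 − 21.000000) = -2.800000 − (-3.604000)/(-23.120000) = -2.955882

-2.9559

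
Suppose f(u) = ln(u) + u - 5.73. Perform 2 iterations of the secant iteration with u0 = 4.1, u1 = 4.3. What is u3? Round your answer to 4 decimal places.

f(4.1) = -0.219013, f(4.3) = 0.028615
u2 = 4.300000 − 0.028615·(4.300000 − 4.100000) / (0.028615 − (-0.219013)) = 4.300000 − (0.005723)/(0.247628) = 4.276889
f(4.276889) = 0.000115
u3 = 4.276889 − 0.000115·(4.276889 − 4.300000) / (0.000115 − 0.028615) = 4.276889 − (-0.000003)/(-0.028501) = 4.276796

4.2768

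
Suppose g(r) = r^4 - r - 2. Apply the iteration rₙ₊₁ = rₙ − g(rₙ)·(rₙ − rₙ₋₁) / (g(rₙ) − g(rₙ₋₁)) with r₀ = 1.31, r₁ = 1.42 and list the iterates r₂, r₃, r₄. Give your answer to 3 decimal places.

1.350, 1.353, 1.353

g(1.31) = -0.36500, g(1.42) = 0.64587
r₂ = 1.42000 − 0.64587·(1.42000 − 1.31000) / (0.64587 − (-0.36500)) = 1.42000 − (0.07105)/(1.01087) = 1.34972
g(1.34972) = -0.03098
r₃ = 1.34972 − (-0.03098)·(1.34972 − 1.42000) / (-0.03098 − 0.64587) = 1.34972 − (0.00218)/(-0.67685) = 1.35294
g(1.35294) = -0.00245
r₄ = 1.35294 − (-0.00245)·(1.35294 − 1.34972) / (-0.00245 − (-0.03098)) = 1.35294 − (-0.00001)/(0.02854) = 1.35321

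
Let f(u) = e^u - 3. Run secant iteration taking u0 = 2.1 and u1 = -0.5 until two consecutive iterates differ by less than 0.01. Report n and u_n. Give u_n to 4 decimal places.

f(2.1) = 5.166170, f(-0.5) = -2.393469
u2 = -0.500000 − (-2.393469)·(-2.600000)/(-7.559639) = 0.323190;  |Δ| = 0.823190
f(0.323190) = -1.618472
u3 = 0.323190 − (-1.618472)·(0.823190)/(0.774997) = 2.042306;  |Δ| = 1.719116
f(2.042306) = 4.708364
u4 = 2.042306 − 4.708364·(1.719116)/(6.326836) = 0.762958;  |Δ| = 1.279348
f(0.762958) = -0.855389
u5 = 0.762958 − (-0.855389)·(-1.279348)/(-5.563753) = 0.959649;  |Δ| = 0.196691
f(0.959649) = -0.389220
u6 = 0.959649 − (-0.389220)·(0.196691)/(0.466169) = 1.123873;  |Δ| = 0.164224
f(1.123873) = 0.076747
u7 = 1.123873 − 0.076747·(0.164224)/(0.465966) = 1.096824;  |Δ| = 0.027048
f(1.096824) = -0.005359
u8 = 1.096824 − (-0.005359)·(-0.027048)/(-0.082105) = 1.098590;  |Δ| = 0.001765
|u8 − u7| = 0.001765 < 0.01

n = 8, u_n = 1.0986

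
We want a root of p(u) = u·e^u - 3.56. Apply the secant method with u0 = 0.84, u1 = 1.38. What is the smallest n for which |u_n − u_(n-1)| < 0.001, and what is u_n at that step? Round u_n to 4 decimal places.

n = 5, u_n = 1.1393

p(0.84) = -1.614252, p(1.38) = 1.925364
u2 = 1.380000 − 1.925364·(0.540000)/(3.539616) = 1.086269;  |Δ| = 0.293731
p(1.086269) = -0.341173
u3 = 1.086269 − (-0.341173)·(-0.293731)/(-2.266537) = 1.130483;  |Δ| = 0.044214
p(1.130483) = -0.058724
u4 = 1.130483 − (-0.058724)·(0.044214)/(0.282450) = 1.139675;  |Δ| = 0.009193
p(1.139675) = 0.002344
u5 = 1.139675 − 0.002344·(0.009193)/(0.061068) = 1.139322;  |Δ| = 0.000353
|u5 − u4| = 0.000353 < 0.001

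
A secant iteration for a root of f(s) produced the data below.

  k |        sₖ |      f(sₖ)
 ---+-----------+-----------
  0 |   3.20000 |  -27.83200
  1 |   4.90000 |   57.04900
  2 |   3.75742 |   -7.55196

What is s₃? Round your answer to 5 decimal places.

s₃ = 3.75742 − (-7.55196)·(3.75742 − 4.90000) / (-7.55196 − 57.04900)
   = 3.75742 − (8.6287185)/(-64.6009600) = 3.8909895

3.89099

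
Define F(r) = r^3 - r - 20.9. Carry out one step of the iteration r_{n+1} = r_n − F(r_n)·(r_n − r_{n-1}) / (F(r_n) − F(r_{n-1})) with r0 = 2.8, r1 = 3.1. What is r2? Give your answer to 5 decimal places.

2.86956

F(2.8) = -1.7480000, F(3.1) = 5.7910000
r2 = 3.1000000 − 5.7910000·(3.1000000 − 2.8000000) / (5.7910000 − (-1.7480000)) = 3.1000000 − (1.7373000)/(7.5390000) = 2.8695583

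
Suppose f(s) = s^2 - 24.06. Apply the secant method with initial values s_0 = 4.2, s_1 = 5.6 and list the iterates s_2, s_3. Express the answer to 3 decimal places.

f(4.2) = -6.42000, f(5.6) = 7.30000
s_2 = 5.60000 − 7.30000·(5.60000 − 4.20000) / (7.30000 − (-6.42000)) = 5.60000 − (10.22000)/(13.72000) = 4.85510
f(4.85510) = -0.48798
s_3 = 4.85510 − (-0.48798)·(4.85510 − 5.60000) / (-0.48798 − 7.30000) = 4.85510 − (0.36350)/(-7.78798) = 4.90178

4.855, 4.902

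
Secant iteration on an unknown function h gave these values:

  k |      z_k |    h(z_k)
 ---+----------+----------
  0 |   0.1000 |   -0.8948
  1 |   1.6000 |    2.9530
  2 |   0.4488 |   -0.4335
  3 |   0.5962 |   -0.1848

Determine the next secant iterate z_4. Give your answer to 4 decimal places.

0.7057

z_4 = 0.5962 − (-0.1848)·(0.5962 − 0.4488) / (-0.1848 − (-0.4335))
   = 0.5962 − (-0.027240)/(0.248700) = 0.705728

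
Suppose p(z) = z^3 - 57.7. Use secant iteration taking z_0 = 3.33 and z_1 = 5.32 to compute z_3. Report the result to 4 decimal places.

3.8123

p(3.33) = -20.773963, p(5.32) = 92.868768
z_2 = 5.320000 − 92.868768·(5.320000 − 3.330000) / (92.868768 − (-20.773963)) = 5.320000 − (184.808848)/(113.642731) = 3.693773
p(3.693773) = -7.302302
z_3 = 3.693773 − (-7.302302)·(3.693773 − 5.320000) / (-7.302302 − 92.868768) = 3.693773 − (11.875199)/(-100.171070) = 3.812322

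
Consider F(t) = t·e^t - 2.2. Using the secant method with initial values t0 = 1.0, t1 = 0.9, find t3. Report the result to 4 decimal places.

F(1.0) = 0.518282, F(0.9) = 0.013643
t2 = 0.900000 − 0.013643·(0.900000 − 1.000000) / (0.013643 − 0.518282) = 0.900000 − (-0.001364)/(-0.504639) = 0.897297
F(0.897297) = 0.001035
t3 = 0.897297 − 0.001035·(0.897297 − 0.900000) / (0.001035 − 0.013643) = 0.897297 − (-0.000003)/(-0.012608) = 0.897075

0.8971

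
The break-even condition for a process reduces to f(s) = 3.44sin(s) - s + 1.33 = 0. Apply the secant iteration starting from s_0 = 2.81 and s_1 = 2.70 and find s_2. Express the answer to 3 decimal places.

2.724

f(2.81) = -0.36011, f(2.70) = 0.10019
s_2 = 2.70000 − 0.10019·(2.70000 − 2.81000) / (0.10019 − (-0.36011)) = 2.70000 − (-0.01102)/(0.46030) = 2.72394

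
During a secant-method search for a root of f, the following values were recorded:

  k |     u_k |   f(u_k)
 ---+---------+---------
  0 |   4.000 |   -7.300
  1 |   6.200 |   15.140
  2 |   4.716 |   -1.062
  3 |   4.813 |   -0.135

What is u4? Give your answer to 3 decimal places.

u4 = 4.813 − (-0.135)·(4.813 − 4.716) / (-0.135 − (-1.062))
   = 4.813 − (-0.01309)/(0.92700) = 4.82713

4.827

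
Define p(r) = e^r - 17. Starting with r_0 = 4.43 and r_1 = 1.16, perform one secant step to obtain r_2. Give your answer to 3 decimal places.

1.719

p(4.43) = 66.93142, p(1.16) = -13.81007
r_2 = 1.16000 − (-13.81007)·(1.16000 − 4.43000) / (-13.81007 − 66.93142) = 1.16000 − (45.15892)/(-80.74148) = 1.71930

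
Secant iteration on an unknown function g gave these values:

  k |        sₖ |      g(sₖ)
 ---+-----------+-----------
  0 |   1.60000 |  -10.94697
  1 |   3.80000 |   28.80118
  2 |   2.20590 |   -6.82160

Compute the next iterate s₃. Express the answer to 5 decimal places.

s₃ = 2.20590 − (-6.82160)·(2.20590 − 3.80000) / (-6.82160 − 28.80118)
   = 2.20590 − (10.8743126)/(-35.6227800) = 2.5111629

2.51116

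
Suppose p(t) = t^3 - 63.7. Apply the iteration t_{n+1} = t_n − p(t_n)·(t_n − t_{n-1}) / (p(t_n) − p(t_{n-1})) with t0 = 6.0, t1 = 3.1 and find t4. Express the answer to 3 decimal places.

p(6.0) = 152.30000, p(3.1) = -33.90900
t2 = 3.10000 − (-33.90900)·(3.10000 − 6.00000) / (-33.90900 − 152.30000) = 3.10000 − (98.33610)/(-186.20900) = 3.62810
p(3.62810) = -15.94311
t3 = 3.62810 − (-15.94311)·(3.62810 − 3.10000) / (-15.94311 − (-33.90900)) = 3.62810 − (-8.41948)/(17.96589) = 4.09673
p(4.09673) = 5.05634
t4 = 4.09673 − 5.05634·(4.09673 − 3.62810) / (5.05634 − (-15.94311)) = 4.09673 − (2.36959)/(20.99944) = 3.98389

3.984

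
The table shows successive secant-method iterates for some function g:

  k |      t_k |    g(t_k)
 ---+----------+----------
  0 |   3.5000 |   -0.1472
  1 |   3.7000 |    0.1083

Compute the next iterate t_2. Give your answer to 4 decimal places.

3.6152

t_2 = 3.7000 − 0.1083·(3.7000 − 3.5000) / (0.1083 − (-0.1472))
   = 3.7000 − (0.021660)/(0.255500) = 3.615225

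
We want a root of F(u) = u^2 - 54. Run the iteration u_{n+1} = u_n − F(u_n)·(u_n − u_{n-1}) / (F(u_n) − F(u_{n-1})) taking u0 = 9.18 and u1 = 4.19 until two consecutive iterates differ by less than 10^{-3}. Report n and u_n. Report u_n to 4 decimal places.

F(9.18) = 30.272400, F(4.19) = -36.443900
u2 = 4.190000 − (-36.443900)·(-4.990000)/(-66.716300) = 6.915797;  |Δ| = 2.725797
F(6.915797) = -6.171758
u3 = 6.915797 − (-6.171758)·(2.725797)/(30.272142) = 7.471521;  |Δ| = 0.555724
F(7.471521) = 1.823620
u4 = 7.471521 − 1.823620·(0.555724)/(7.995378) = 7.344769;  |Δ| = 0.126752
F(7.344769) = -0.054373
u5 = 7.344769 − (-0.054373)·(-0.126752)/(-1.877993) = 7.348438;  |Δ| = 0.003670
F(7.348438) = -0.000452
u6 = 7.348438 − (-0.000452)·(0.003670)/(0.053921) = 7.348469;  |Δ| = 0.000031
|u6 − u5| = 0.000031 < 10^{-3}

n = 6, u_n = 7.3485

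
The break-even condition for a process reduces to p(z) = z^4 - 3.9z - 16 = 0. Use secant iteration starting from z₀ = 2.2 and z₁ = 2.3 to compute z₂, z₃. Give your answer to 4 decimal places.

2.2277, 2.2291

p(2.2) = -1.154400, p(2.3) = 3.014100
z₂ = 2.300000 − 3.014100·(2.300000 − 2.200000) / (3.014100 − (-1.154400)) = 2.300000 − (0.301410)/(4.168500) = 2.227693
p(2.227693) = -0.060427
z₃ = 2.227693 − (-0.060427)·(2.227693 − 2.300000) / (-0.060427 − 3.014100) = 2.227693 − (0.004369)/(-3.074527) = 2.229115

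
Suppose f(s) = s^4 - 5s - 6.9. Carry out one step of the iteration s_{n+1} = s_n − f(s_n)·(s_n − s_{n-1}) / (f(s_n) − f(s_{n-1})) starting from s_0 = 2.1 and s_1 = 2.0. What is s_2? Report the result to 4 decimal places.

2.0305

f(2.1) = 2.048100, f(2.0) = -0.900000
s_2 = 2.000000 − (-0.900000)·(2.000000 − 2.100000) / (-0.900000 − 2.048100) = 2.000000 − (0.090000)/(-2.948100) = 2.030528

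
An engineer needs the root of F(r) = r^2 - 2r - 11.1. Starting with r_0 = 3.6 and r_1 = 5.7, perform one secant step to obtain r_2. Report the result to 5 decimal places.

4.33151

F(3.6) = -5.3400000, F(5.7) = 9.9900000
r_2 = 5.7000000 − 9.9900000·(5.7000000 − 3.6000000) / (9.9900000 − (-5.3400000)) = 5.7000000 − (20.9790000)/(15.3300000) = 4.3315068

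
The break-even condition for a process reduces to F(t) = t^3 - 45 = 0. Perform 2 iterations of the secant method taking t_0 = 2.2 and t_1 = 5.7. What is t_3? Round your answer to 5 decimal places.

F(2.2) = -34.3520000, F(5.7) = 140.1930000
t_2 = 5.7000000 − 140.1930000·(5.7000000 − 2.2000000) / (140.1930000 − (-34.3520000)) = 5.7000000 − (490.6755000)/(174.5450000) = 2.8888310
F(2.8888310) = -20.8917110
t_3 = 2.8888310 − (-20.8917110)·(2.8888310 − 5.7000000) / (-20.8917110 − 140.1930000) = 2.8888310 − (58.7301310)/(-161.0847110) = 3.2534226

3.25342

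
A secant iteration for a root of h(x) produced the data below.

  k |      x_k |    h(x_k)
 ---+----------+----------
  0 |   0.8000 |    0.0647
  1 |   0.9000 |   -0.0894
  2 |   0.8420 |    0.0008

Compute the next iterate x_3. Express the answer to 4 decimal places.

x_3 = 0.8420 − 0.0008·(0.8420 − 0.9000) / (0.0008 − (-0.0894))
   = 0.8420 − (-0.000046)/(0.090200) = 0.842514

0.8425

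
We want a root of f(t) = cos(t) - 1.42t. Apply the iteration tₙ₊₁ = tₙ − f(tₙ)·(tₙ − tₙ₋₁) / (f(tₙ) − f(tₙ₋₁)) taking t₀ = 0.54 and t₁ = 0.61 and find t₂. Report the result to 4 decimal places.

0.5863

f(0.54) = 0.090909, f(0.61) = -0.046552
t₂ = 0.610000 − (-0.046552)·(0.610000 − 0.540000) / (-0.046552 − 0.090909) = 0.610000 − (-0.003259)/(-0.137461) = 0.586294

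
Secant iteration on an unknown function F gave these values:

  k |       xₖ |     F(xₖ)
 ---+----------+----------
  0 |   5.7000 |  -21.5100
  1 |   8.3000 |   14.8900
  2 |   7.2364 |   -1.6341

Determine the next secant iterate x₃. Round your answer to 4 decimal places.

x₃ = 7.2364 − (-1.6341)·(7.2364 − 8.3000) / (-1.6341 − 14.8900)
   = 7.2364 − (1.738029)/(-16.524100) = 7.341581

7.3416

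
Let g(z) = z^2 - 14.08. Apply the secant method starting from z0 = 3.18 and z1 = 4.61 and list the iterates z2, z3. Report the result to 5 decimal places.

g(3.18) = -3.9676000, g(4.61) = 7.1721000
z2 = 4.6100000 − 7.1721000·(4.6100000 − 3.1800000) / (7.1721000 − (-3.9676000)) = 4.6100000 − (10.2561030)/(11.1397000) = 3.6893196
g(3.6893196) = -0.4689206
z3 = 3.6893196 − (-0.4689206)·(3.6893196 − 4.6100000) / (-0.4689206 − 7.1721000) = 3.6893196 − (0.4317260)/(-7.6410206) = 3.7458207

3.68932, 3.74582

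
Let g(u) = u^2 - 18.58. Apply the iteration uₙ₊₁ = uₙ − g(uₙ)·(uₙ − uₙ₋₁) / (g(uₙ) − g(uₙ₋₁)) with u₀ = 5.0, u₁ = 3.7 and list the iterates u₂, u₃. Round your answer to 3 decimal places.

4.262, 4.314

g(5.0) = 6.42000, g(3.7) = -4.89000
u₂ = 3.70000 − (-4.89000)·(3.70000 − 5.00000) / (-4.89000 − 6.42000) = 3.70000 − (6.35700)/(-11.31000) = 4.26207
g(4.26207) = -0.41477
u₃ = 4.26207 − (-0.41477)·(4.26207 − 3.70000) / (-0.41477 − (-4.89000)) = 4.26207 − (-0.23313)/(4.47523) = 4.31416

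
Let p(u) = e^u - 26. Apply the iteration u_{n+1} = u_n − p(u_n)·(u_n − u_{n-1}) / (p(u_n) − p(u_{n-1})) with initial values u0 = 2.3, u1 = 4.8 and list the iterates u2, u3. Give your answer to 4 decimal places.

2.6592, 2.8931

p(2.3) = -16.025818, p(4.8) = 95.510418
u2 = 4.800000 − 95.510418·(4.800000 − 2.300000) / (95.510418 − (-16.025818)) = 4.800000 − (238.776044)/(111.536235) = 2.659207
p(2.659207) = -11.715050
u3 = 2.659207 − (-11.715050)·(2.659207 − 4.800000) / (-11.715050 − 95.510418) = 2.659207 − (25.079503)/(-107.225468) = 2.893102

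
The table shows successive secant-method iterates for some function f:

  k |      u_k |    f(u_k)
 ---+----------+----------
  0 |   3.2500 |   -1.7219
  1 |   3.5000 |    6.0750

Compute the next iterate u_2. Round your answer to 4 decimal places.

3.3052

u_2 = 3.5000 − 6.0750·(3.5000 − 3.2500) / (6.0750 − (-1.7219))
   = 3.5000 − (1.518750)/(7.796900) = 3.305211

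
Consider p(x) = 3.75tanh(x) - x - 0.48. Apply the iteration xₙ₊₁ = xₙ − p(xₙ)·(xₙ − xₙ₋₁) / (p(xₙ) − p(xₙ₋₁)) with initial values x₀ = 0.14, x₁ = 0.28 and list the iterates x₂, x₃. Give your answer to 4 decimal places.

p(0.14) = -0.098403, p(0.28) = 0.263394
x₂ = 0.280000 − 0.263394·(0.280000 − 0.140000) / (0.263394 − (-0.098403)) = 0.280000 − (0.036875)/(0.361797) = 0.178078
p(0.178078) = 0.002744
x₃ = 0.178078 − 0.002744·(0.178078 − 0.280000) / (0.002744 − 0.263394) = 0.178078 − (-0.000280)/(-0.260651) = 0.177005

0.1781, 0.1770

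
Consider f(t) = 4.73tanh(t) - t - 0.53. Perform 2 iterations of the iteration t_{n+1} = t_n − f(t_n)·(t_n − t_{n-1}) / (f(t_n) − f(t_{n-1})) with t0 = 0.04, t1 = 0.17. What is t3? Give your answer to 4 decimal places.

f(0.04) = -0.380901, f(0.17) = 0.096442
t2 = 0.170000 − 0.096442·(0.170000 − 0.040000) / (0.096442 − (-0.380901)) = 0.170000 − (0.012538)/(0.477343) = 0.143735
f(0.143735) = 0.001487
t3 = 0.143735 − 0.001487·(0.143735 − 0.170000) / (0.001487 − 0.096442) = 0.143735 − (-0.000039)/(-0.094955) = 0.143323

0.1433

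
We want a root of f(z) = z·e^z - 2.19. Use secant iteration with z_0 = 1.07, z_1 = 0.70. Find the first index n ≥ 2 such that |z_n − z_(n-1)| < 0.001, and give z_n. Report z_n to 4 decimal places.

f(1.07) = 0.929456, f(0.70) = -0.780373
z_2 = 0.700000 − (-0.780373)·(-0.370000)/(-1.709829) = 0.868870;  |Δ| = 0.168870
f(0.868870) = -0.118429
z_3 = 0.868870 − (-0.118429)·(0.168870)/(0.661944) = 0.899082;  |Δ| = 0.030213
f(0.899082) = 0.019356
z_4 = 0.899082 − 0.019356·(0.030213)/(0.137785) = 0.894838;  |Δ| = 0.004244
f(0.894838) = -0.000387
z_5 = 0.894838 − (-0.000387)·(-0.004244)/(-0.019743) = 0.894921;  |Δ| = 0.000083
|z_5 − z_4| = 0.000083 < 0.001

n = 5, z_n = 0.8949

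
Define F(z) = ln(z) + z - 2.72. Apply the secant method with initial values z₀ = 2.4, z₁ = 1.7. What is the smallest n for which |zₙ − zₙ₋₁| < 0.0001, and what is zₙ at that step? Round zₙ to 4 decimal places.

F(2.4) = 0.555469, F(1.7) = -0.489372
z₂ = 1.700000 − (-0.489372)·(-0.700000)/(-1.044840) = 2.027859;  |Δ| = 0.327859
F(2.027859) = 0.014839
z₃ = 2.027859 − 0.014839·(0.327859)/(0.504211) = 2.018210;  |Δ| = 0.009649
F(2.018210) = 0.000421
z₄ = 2.018210 − 0.000421·(-0.009649)/(-0.014419) = 2.017928;  |Δ| = 0.000281
F(2.017928) = 0.000000
z₅ = 2.017928 − 0.000000·(-0.000281)/(-0.000421) = 2.017929;  |Δ| = 0.000000
|z₅ − z₄| = 0.000000 < 0.0001

n = 5, zₙ = 2.0179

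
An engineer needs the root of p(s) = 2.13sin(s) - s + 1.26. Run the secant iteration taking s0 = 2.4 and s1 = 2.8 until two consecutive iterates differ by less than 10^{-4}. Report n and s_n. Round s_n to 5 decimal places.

p(2.4) = 0.2987366, p(2.8) = -0.8264752
s2 = 2.8000000 − (-0.8264752)·(0.4000000)/(-1.1252118) = 2.5061975;  |Δ| = 0.2938025
p(2.5061975) = 0.0179482
s3 = 2.5061975 − 0.0179482·(-0.2938025)/(0.8444235) = 2.5124422;  |Δ| = 0.0062448
p(2.5124422) = 0.0009734
s4 = 2.5124422 − 0.0009734·(0.0062448)/(-0.0169748) = 2.5128003;  |Δ| = 0.0003581
p(2.5128003) = -0.0000015
s5 = 2.5128003 − (-0.0000015)·(0.0003581)/(-0.0009749) = 2.5127998;  |Δ| = 0.0000005
|s5 − s4| = 0.0000005 < 10^{-4}

n = 5, s_n = 2.51280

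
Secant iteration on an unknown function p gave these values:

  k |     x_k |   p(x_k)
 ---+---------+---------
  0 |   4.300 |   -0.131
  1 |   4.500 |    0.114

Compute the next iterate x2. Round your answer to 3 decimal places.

x2 = 4.500 − 0.114·(4.500 − 4.300) / (0.114 − (-0.131))
   = 4.500 − (0.02280)/(0.24500) = 4.40694

4.407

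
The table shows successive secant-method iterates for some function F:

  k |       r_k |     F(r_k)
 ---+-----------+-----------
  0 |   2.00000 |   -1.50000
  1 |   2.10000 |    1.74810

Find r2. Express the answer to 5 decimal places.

2.04618

r2 = 2.10000 − 1.74810·(2.10000 − 2.00000) / (1.74810 − (-1.50000))
   = 2.10000 − (0.1748100)/(3.2481000) = 2.0461808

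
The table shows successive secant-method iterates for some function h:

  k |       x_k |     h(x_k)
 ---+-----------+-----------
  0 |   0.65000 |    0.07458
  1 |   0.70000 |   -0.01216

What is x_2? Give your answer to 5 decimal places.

x_2 = 0.70000 − (-0.01216)·(0.70000 − 0.65000) / (-0.01216 − 0.07458)
   = 0.70000 − (-0.0006080)/(-0.0867400) = 0.6929905

0.69299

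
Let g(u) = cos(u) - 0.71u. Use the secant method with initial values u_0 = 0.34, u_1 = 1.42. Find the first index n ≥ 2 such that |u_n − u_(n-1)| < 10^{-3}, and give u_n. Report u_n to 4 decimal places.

n = 5, u_n = 0.8883

g(0.34) = 0.701355, g(1.42) = -0.857975
u_2 = 1.420000 − (-0.857975)·(1.080000)/(-1.559329) = 0.825762;  |Δ| = 0.594238
g(0.825762) = 0.091706
u_3 = 0.825762 − 0.091706·(-0.594238)/(0.949680) = 0.883145;  |Δ| = 0.057383
g(0.883145) = 0.007692
u_4 = 0.883145 − 0.007692·(0.057383)/(-0.084014) = 0.888398;  |Δ| = 0.005253
g(0.888398) = -0.000107
u_5 = 0.888398 − (-0.000107)·(0.005253)/(-0.007798) = 0.888326;  |Δ| = 0.000072
|u_5 − u_4| = 0.000072 < 10^{-3}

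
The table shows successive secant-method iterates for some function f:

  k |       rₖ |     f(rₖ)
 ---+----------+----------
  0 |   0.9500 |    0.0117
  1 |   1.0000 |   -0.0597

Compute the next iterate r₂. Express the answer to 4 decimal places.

0.9582

r₂ = 1.0000 − (-0.0597)·(1.0000 − 0.9500) / (-0.0597 − 0.0117)
   = 1.0000 − (-0.002985)/(-0.071400) = 0.958193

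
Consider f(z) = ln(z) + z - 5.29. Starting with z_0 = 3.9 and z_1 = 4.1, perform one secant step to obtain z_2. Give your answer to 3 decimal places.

f(3.9) = -0.02902, f(4.1) = 0.22099
z_2 = 4.10000 − 0.22099·(4.10000 − 3.90000) / (0.22099 − (-0.02902)) = 4.10000 − (0.04420)/(0.25001) = 3.92322

3.923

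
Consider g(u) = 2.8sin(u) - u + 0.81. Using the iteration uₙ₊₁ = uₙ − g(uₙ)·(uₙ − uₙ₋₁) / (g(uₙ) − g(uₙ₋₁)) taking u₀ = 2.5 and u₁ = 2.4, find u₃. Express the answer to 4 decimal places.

g(2.5) = -0.014278, g(2.4) = 0.301297
u₂ = 2.400000 − 0.301297·(2.400000 − 2.500000) / (0.301297 − (-0.014278)) = 2.400000 − (-0.030130)/(0.315575) = 2.495476
g(2.495476) = 0.000378
u₃ = 2.495476 − 0.000378·(2.495476 − 2.400000) / (0.000378 − 0.301297) = 2.495476 − (0.000036)/(-0.300918) = 2.495596

2.4956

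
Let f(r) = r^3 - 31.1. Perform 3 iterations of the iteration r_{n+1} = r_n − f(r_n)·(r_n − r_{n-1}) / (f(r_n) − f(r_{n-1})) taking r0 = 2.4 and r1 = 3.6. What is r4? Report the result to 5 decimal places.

f(2.4) = -17.2760000, f(3.6) = 15.5560000
r2 = 3.6000000 − 15.5560000·(3.6000000 − 2.4000000) / (15.5560000 − (-17.2760000)) = 3.6000000 − (18.6672000)/(32.8320000) = 3.0314327
f(3.0314327) = -3.2423926
r3 = 3.0314327 − (-3.2423926)·(3.0314327 − 3.6000000) / (-3.2423926 − 15.5560000) = 3.0314327 − (1.8435182)/(-18.7983926) = 3.1295006
f(3.1295006) = -0.4503780
r4 = 3.1295006 − (-0.4503780)·(3.1295006 − 3.0314327) / (-0.4503780 − (-3.2423926)) = 3.1295006 − (-0.0441676)/(2.7920146) = 3.1453199

3.14532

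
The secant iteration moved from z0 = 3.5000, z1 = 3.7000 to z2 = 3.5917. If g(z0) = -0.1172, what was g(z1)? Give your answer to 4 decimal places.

0.1384

The secant line through (3.5000, -0.1172) and (3.7000, g(z1)) crosses zero at z2 = 3.5917.
So (3.5000, -0.1172), (3.7000, g(z1)), (3.5917, 0) are collinear:
g(z1) = -0.1172 · (3.7000 − 3.5917) / (3.5000 − 3.5917) = -0.1172 · (0.108300)/(-0.091700) = 0.138416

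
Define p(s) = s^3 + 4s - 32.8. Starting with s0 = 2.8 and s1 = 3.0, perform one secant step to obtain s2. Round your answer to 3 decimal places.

2.788

p(2.8) = 0.35200, p(3.0) = 6.20000
s2 = 3.00000 − 6.20000·(3.00000 − 2.80000) / (6.20000 − 0.35200) = 3.00000 − (1.24000)/(5.84800) = 2.78796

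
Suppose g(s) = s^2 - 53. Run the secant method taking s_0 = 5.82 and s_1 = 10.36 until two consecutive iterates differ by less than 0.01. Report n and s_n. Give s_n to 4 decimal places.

n = 5, s_n = 7.2801

g(5.82) = -19.127600, g(10.36) = 54.329600
s_2 = 10.360000 − 54.329600·(4.540000)/(73.457200) = 7.002176;  |Δ| = 3.357824
g(7.002176) = -3.969538
s_3 = 7.002176 − (-3.969538)·(-3.357824)/(-58.299138) = 7.230807;  |Δ| = 0.228631
g(7.230807) = -0.715432
s_4 = 7.230807 − (-0.715432)·(0.228631)/(3.254106) = 7.281073;  |Δ| = 0.050266
g(7.281073) = 0.014019
s_5 = 7.281073 − 0.014019·(0.050266)/(0.729451) = 7.280107;  |Δ| = 0.000966
|s_5 − s_4| = 0.000966 < 0.01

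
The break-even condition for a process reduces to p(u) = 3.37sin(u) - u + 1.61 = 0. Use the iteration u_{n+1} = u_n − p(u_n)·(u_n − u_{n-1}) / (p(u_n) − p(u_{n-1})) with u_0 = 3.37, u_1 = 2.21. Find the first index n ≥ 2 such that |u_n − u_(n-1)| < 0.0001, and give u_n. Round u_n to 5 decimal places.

n = 5, u_n = 2.78534

p(3.37) = -2.5230574, p(2.21) = 2.1046645
u_2 = 2.2100000 − 2.1046645·(-1.1600000)/(4.6277219) = 2.7375621;  |Δ| = 0.5275621
p(2.7375621) = 0.1972776
u_3 = 2.7375621 − 0.1972776·(0.5275621)/(-1.9073869) = 2.7921269;  |Δ| = 0.0545648
p(2.7921269) = -0.0282529
u_4 = 2.7921269 − (-0.0282529)·(0.0545648)/(-0.2255305) = 2.7852914;  |Δ| = 0.0068355
p(2.7852914) = 0.0001987
u_5 = 2.7852914 − 0.0001987·(-0.0068355)/(0.0284516) = 2.7853392;  |Δ| = 0.0000477
|u_5 − u_4| = 0.0000477 < 0.0001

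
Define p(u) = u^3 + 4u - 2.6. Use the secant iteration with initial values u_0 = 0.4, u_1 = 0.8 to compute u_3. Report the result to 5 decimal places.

p(0.4) = -0.9360000, p(0.8) = 1.1120000
u_2 = 0.8000000 − 1.1120000·(0.8000000 − 0.4000000) / (1.1120000 − (-0.9360000)) = 0.8000000 − (0.4448000)/(2.0480000) = 0.5828125
p(0.5828125) = -0.0707858
u_3 = 0.5828125 − (-0.0707858)·(0.5828125 − 0.8000000) / (-0.0707858 − 1.1120000) = 0.5828125 − (0.0153738)/(-1.1827858) = 0.5958105

0.59581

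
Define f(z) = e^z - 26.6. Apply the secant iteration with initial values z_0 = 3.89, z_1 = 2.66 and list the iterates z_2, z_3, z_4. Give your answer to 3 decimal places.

f(3.89) = 22.31089, f(2.66) = -12.30371
z_2 = 2.66000 − (-12.30371)·(2.66000 − 3.89000) / (-12.30371 − 22.31089) = 2.66000 − (15.13356)/(-34.61460) = 3.09720
f(3.09720) = -4.46408
z_3 = 3.09720 − (-4.46408)·(3.09720 − 2.66000) / (-4.46408 − (-12.30371)) = 3.09720 − (-1.95170)/(7.83963) = 3.34615
f(3.34615) = 1.79335
z_4 = 3.34615 − 1.79335·(3.34615 − 3.09720) / (1.79335 − (-4.46408)) = 3.34615 − (0.44646)/(6.25743) = 3.27481

3.097, 3.346, 3.275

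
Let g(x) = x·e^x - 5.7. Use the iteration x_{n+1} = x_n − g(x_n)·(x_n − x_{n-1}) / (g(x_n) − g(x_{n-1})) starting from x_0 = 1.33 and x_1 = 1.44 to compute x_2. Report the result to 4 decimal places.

1.4004

g(1.33) = -0.671212, g(1.44) = 0.377802
x_2 = 1.440000 − 0.377802·(1.440000 − 1.330000) / (0.377802 − (-0.671212)) = 1.440000 − (0.041558)/(1.049014) = 1.400384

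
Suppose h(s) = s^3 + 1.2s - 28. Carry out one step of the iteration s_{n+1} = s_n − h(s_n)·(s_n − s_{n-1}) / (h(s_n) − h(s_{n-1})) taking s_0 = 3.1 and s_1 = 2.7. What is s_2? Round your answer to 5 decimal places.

2.89180

h(3.1) = 5.5110000, h(2.7) = -5.0770000
s_2 = 2.7000000 − (-5.0770000)·(2.7000000 − 3.1000000) / (-5.0770000 − 5.5110000) = 2.7000000 − (2.0308000)/(-10.5880000) = 2.8918020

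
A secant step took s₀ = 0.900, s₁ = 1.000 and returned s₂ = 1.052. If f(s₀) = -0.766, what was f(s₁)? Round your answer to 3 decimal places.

The secant line through (0.900, -0.766) and (1.000, f(s₁)) crosses zero at s₂ = 1.052.
So (0.900, -0.766), (1.000, f(s₁)), (1.052, 0) are collinear:
f(s₁) = -0.766 · (1.000 − 1.052) / (0.900 − 1.052) = -0.766 · (-0.05200)/(-0.15200) = -0.26205

-0.262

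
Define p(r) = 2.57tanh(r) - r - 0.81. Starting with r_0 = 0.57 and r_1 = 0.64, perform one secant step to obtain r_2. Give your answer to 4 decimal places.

p(0.57) = -0.055527, p(0.64) = 0.001792
r_2 = 0.640000 − 0.001792·(0.640000 − 0.570000) / (0.001792 − (-0.055527)) = 0.640000 − (0.000125)/(0.057319) = 0.637812

0.6378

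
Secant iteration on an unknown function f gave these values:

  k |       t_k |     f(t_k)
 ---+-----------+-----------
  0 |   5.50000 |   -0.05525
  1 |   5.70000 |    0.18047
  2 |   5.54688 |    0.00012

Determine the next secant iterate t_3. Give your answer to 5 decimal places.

t_3 = 5.54688 − 0.00012·(5.54688 − 5.70000) / (0.00012 − 0.18047)
   = 5.54688 − (-0.0000184)/(-0.1803500) = 5.5467781

5.54678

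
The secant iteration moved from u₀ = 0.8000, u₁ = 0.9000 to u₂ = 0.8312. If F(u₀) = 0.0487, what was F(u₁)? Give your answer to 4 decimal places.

-0.1074

The secant line through (0.8000, 0.0487) and (0.9000, F(u₁)) crosses zero at u₂ = 0.8312.
So (0.8000, 0.0487), (0.9000, F(u₁)), (0.8312, 0) are collinear:
F(u₁) = 0.0487 · (0.9000 − 0.8312) / (0.8000 − 0.8312) = 0.0487 · (0.068800)/(-0.031200) = -0.107390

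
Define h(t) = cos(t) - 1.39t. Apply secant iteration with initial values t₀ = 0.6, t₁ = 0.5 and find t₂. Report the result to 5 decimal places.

0.59547

h(0.6) = -0.0086644, h(0.5) = 0.1825826
t₂ = 0.5000000 − 0.1825826·(0.5000000 − 0.6000000) / (0.1825826 − (-0.0086644)) = 0.5000000 − (-0.0182583)/(0.1912469) = 0.5954695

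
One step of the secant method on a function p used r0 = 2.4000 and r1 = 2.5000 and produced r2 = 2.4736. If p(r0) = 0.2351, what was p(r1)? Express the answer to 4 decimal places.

-0.0843

The secant line through (2.4000, 0.2351) and (2.5000, p(r1)) crosses zero at r2 = 2.4736.
So (2.4000, 0.2351), (2.5000, p(r1)), (2.4736, 0) are collinear:
p(r1) = 0.2351 · (2.5000 − 2.4736) / (2.4000 − 2.4736) = 0.2351 · (0.026400)/(-0.073600) = -0.084329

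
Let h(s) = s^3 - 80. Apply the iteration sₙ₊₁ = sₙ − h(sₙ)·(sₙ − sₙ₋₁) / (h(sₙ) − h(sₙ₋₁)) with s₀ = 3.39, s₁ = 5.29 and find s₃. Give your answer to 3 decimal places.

4.268

h(3.39) = -41.04178, h(5.29) = 68.03589
s₂ = 5.29000 − 68.03589·(5.29000 − 3.39000) / (68.03589 − (-41.04178)) = 5.29000 − (129.26819)/(109.07767) = 4.10490
h(4.10490) = -10.83171
s₃ = 4.10490 − (-10.83171)·(4.10490 − 5.29000) / (-10.83171 − 68.03589) = 4.10490 − (12.83668)/(-78.86760) = 4.26766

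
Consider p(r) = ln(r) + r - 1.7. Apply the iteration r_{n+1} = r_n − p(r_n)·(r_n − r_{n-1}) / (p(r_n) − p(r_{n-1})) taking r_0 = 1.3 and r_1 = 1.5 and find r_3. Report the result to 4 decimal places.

1.3788

p(1.3) = -0.137636, p(1.5) = 0.205465
r_2 = 1.500000 − 0.205465·(1.500000 − 1.300000) / (0.205465 − (-0.137636)) = 1.500000 − (0.041093)/(0.343101) = 1.380230
p(1.380230) = 0.002481
r_3 = 1.380230 − 0.002481·(1.380230 − 1.500000) / (0.002481 − 0.205465) = 1.380230 − (-0.000297)/(-0.202984) = 1.378767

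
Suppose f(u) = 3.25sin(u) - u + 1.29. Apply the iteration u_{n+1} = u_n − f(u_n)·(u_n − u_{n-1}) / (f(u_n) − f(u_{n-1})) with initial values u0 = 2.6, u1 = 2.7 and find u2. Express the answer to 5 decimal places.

2.69456

f(2.6) = 0.3653795, f(2.7) = -0.0210154
u2 = 2.7000000 − (-0.0210154)·(2.7000000 − 2.6000000) / (-0.0210154 − 0.3653795) = 2.7000000 − (-0.0021015)/(-0.3863948) = 2.6945612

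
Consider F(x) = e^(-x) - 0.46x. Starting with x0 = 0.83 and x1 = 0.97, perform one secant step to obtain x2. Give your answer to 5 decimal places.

0.89258

F(0.83) = 0.0542493, F(0.97) = -0.0671170
x2 = 0.9700000 − (-0.0671170)·(0.9700000 − 0.8300000) / (-0.0671170 − 0.0542493) = 0.9700000 − (-0.0093964)/(-0.1213662) = 0.8925784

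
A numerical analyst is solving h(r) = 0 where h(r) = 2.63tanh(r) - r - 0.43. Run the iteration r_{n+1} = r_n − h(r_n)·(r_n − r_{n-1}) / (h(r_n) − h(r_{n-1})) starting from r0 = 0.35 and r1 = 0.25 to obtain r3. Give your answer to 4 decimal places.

0.2746

h(0.35) = 0.104668, h(0.25) = -0.035864
r2 = 0.250000 − (-0.035864)·(0.250000 − 0.350000) / (-0.035864 − 0.104668) = 0.250000 − (0.003586)/(-0.140532) = 0.275520
h(0.275520) = 0.001302
r3 = 0.275520 − 0.001302·(0.275520 − 0.250000) / (0.001302 − (-0.035864)) = 0.275520 − (0.000033)/(0.037166) = 0.274626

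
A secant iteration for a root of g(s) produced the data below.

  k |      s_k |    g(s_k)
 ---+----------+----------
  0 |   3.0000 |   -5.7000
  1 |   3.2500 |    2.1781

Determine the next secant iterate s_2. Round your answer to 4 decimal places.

s_2 = 3.2500 − 2.1781·(3.2500 − 3.0000) / (2.1781 − (-5.7000))
   = 3.2500 − (0.544525)/(7.878100) = 3.180881

3.1809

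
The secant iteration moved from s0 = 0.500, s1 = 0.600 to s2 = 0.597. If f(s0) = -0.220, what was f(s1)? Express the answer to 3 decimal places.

0.007

The secant line through (0.500, -0.220) and (0.600, f(s1)) crosses zero at s2 = 0.597.
So (0.500, -0.220), (0.600, f(s1)), (0.597, 0) are collinear:
f(s1) = -0.220 · (0.600 − 0.597) / (0.500 − 0.597) = -0.220 · (0.00300)/(-0.09700) = 0.00680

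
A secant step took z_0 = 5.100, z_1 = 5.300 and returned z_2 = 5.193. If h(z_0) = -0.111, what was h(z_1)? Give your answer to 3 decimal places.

The secant line through (5.100, -0.111) and (5.300, h(z_1)) crosses zero at z_2 = 5.193.
So (5.100, -0.111), (5.300, h(z_1)), (5.193, 0) are collinear:
h(z_1) = -0.111 · (5.300 − 5.193) / (5.100 − 5.193) = -0.111 · (0.10700)/(-0.09300) = 0.12771

0.128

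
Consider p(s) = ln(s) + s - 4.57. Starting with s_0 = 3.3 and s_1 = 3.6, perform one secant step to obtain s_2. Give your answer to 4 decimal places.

3.3590

p(3.3) = -0.076078, p(3.6) = 0.310934
s_2 = 3.600000 − 0.310934·(3.600000 − 3.300000) / (0.310934 − (-0.076078)) = 3.600000 − (0.093280)/(0.387011) = 3.358973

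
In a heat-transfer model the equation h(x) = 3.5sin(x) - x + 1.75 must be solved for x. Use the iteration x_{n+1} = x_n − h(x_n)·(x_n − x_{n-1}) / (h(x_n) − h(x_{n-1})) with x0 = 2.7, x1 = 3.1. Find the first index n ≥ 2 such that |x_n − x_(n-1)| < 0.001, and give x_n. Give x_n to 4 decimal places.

n = 4, x_n = 2.8284

h(2.7) = 0.545830, h(3.1) = -1.204468
x2 = 3.100000 − (-1.204468)·(0.400000)/(-1.750297) = 2.824740;  |Δ| = 0.275260
h(2.824740) = 0.015782
x3 = 2.824740 − 0.015782·(-0.275260)/(1.220249) = 2.828300;  |Δ| = 0.003560
h(2.828300) = 0.000375
x4 = 2.828300 − 0.000375·(0.003560)/(-0.015407) = 2.828387;  |Δ| = 0.000087
|x4 − x3| = 0.000087 < 0.001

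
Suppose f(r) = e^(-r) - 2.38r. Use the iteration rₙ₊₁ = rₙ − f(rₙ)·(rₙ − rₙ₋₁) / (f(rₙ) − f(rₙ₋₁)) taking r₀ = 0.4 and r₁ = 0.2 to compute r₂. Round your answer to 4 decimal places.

0.3098

f(0.4) = -0.281680, f(0.2) = 0.342731
r₂ = 0.200000 − 0.342731·(0.200000 − 0.400000) / (0.342731 − (-0.281680)) = 0.200000 − (-0.068546)/(0.624411) = 0.309777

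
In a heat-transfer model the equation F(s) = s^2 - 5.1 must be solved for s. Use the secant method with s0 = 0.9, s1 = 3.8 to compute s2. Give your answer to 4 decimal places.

1.8128

F(0.9) = -4.290000, F(3.8) = 9.340000
s2 = 3.800000 − 9.340000·(3.800000 − 0.900000) / (9.340000 − (-4.290000)) = 3.800000 − (27.086000)/(13.630000) = 1.812766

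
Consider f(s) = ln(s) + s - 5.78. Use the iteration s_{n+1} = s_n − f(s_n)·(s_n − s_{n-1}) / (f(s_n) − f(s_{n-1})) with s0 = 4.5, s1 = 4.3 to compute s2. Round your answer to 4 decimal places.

4.3174

f(4.5) = 0.224077, f(4.3) = -0.021385
s2 = 4.300000 − (-0.021385)·(4.300000 − 4.500000) / (-0.021385 − 0.224077) = 4.300000 − (0.004277)/(-0.245462) = 4.317424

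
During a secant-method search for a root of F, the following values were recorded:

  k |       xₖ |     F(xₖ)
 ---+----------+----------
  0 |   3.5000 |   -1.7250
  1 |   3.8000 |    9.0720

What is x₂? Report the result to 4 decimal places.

x₂ = 3.8000 − 9.0720·(3.8000 − 3.5000) / (9.0720 − (-1.7250))
   = 3.8000 − (2.721600)/(10.797000) = 3.547930

3.5479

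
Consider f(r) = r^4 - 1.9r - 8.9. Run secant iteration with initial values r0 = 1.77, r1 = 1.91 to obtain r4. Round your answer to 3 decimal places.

f(1.77) = -2.44794, f(1.91) = 0.77963
r2 = 1.91000 − 0.77963·(1.91000 − 1.77000) / (0.77963 − (-2.44794)) = 1.91000 − (0.10915)/(3.22757) = 1.87618
f(1.87618) = -0.07392
r3 = 1.87618 − (-0.07392)·(1.87618 − 1.91000) / (-0.07392 − 0.77963) = 1.87618 − (0.00250)/(-0.85355) = 1.87911
f(1.87911) = -0.00194
r4 = 1.87911 − (-0.00194)·(1.87911 − 1.87618) / (-0.00194 − (-0.07392)) = 1.87911 − (-0.00001)/(0.07199) = 1.87919

1.879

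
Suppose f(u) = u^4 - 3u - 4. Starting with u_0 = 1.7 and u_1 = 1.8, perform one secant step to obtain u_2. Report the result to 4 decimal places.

f(1.7) = -0.747900, f(1.8) = 1.097600
u_2 = 1.800000 − 1.097600·(1.800000 − 1.700000) / (1.097600 − (-0.747900)) = 1.800000 − (0.109760)/(1.845500) = 1.740526

1.7405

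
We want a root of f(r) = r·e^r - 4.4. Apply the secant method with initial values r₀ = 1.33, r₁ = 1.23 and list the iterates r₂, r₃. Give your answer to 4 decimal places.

1.2534, 1.2547

f(1.33) = 0.628788, f(1.23) = -0.191888
r₂ = 1.230000 − (-0.191888)·(1.230000 − 1.330000) / (-0.191888 − 0.628788) = 1.230000 − (0.019189)/(-0.820675) = 1.253382
f(1.253382) = -0.010449
r₃ = 1.253382 − (-0.010449)·(1.253382 − 1.230000) / (-0.010449 − (-0.191888)) = 1.253382 − (-0.000244)/(0.181439) = 1.254728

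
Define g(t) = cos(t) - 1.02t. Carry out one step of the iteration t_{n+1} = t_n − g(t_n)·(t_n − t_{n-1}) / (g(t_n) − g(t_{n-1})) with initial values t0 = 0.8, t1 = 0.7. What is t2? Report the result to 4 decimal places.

g(0.8) = -0.119293, g(0.7) = 0.050842
t2 = 0.700000 − 0.050842·(0.700000 − 0.800000) / (0.050842 − (-0.119293)) = 0.700000 − (-0.005084)/(0.170135) = 0.729883

0.7299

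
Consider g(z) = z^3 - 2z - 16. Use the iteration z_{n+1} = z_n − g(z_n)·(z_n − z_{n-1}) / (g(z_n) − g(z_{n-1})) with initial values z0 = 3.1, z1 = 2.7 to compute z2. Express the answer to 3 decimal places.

g(3.1) = 7.59100, g(2.7) = -1.71700
z2 = 2.70000 − (-1.71700)·(2.70000 − 3.10000) / (-1.71700 − 7.59100) = 2.70000 − (0.68680)/(-9.30800) = 2.77379

2.774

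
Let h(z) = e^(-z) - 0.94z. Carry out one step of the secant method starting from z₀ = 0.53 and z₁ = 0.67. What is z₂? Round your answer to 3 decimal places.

0.591

h(0.53) = 0.09040, h(0.67) = -0.11809
z₂ = 0.67000 − (-0.11809)·(0.67000 − 0.53000) / (-0.11809 − 0.09040) = 0.67000 − (-0.01653)/(-0.20850) = 0.59070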